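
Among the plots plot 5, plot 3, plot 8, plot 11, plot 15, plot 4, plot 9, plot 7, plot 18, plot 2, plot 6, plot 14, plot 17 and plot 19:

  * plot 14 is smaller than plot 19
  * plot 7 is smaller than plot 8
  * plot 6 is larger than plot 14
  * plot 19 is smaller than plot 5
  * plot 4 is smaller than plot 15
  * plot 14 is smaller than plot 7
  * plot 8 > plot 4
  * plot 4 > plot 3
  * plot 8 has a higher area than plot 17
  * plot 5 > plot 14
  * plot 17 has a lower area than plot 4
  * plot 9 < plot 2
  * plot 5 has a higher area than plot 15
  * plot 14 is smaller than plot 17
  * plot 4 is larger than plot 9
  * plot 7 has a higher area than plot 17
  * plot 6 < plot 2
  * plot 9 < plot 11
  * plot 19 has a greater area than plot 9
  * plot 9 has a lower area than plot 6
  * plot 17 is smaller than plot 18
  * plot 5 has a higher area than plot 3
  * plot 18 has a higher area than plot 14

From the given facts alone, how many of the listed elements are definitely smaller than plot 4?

4

From plot 4 the given relations immediately reach plot 9, plot 3, plot 17.
From those, plot 14 — 4 in total.
No other element is forced below plot 4 by the given relations, so the count is 4.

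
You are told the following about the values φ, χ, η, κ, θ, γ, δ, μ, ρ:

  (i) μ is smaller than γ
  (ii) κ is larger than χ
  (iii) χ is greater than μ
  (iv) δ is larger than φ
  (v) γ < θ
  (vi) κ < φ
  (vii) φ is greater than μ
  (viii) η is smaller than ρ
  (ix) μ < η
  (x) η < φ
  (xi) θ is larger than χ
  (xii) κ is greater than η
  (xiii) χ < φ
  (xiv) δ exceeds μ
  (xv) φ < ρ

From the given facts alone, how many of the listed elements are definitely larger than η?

4

The elements the relations force above η are κ, φ, ρ, δ — no chain reaches any other.
That is 4.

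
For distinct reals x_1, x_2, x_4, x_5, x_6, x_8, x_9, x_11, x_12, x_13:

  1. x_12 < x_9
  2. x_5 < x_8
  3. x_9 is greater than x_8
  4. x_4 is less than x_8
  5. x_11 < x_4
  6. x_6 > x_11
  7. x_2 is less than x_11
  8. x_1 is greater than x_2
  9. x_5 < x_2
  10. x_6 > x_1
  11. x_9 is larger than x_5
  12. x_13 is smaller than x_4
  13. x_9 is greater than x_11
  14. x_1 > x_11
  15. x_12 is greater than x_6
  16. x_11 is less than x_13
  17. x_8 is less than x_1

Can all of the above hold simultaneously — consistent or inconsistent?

The single ordering x_5 < x_2 < x_11 < x_13 < x_4 < x_8 < x_1 < x_6 < x_12 < x_9 satisfies every listed relation, so no contradiction arises.

consistent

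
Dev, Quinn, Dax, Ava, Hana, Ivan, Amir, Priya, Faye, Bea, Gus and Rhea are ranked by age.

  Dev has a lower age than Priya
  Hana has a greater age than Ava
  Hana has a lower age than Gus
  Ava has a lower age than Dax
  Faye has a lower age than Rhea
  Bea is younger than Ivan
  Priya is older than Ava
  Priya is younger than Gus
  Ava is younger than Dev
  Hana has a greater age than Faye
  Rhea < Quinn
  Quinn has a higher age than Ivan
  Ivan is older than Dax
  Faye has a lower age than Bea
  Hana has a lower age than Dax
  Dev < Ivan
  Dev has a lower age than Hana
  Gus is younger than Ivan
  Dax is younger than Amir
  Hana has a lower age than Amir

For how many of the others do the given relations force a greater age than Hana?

The elements the relations force above Hana are Dax, Amir, Gus, Ivan, Quinn — no chain reaches any other.
That is 5.

5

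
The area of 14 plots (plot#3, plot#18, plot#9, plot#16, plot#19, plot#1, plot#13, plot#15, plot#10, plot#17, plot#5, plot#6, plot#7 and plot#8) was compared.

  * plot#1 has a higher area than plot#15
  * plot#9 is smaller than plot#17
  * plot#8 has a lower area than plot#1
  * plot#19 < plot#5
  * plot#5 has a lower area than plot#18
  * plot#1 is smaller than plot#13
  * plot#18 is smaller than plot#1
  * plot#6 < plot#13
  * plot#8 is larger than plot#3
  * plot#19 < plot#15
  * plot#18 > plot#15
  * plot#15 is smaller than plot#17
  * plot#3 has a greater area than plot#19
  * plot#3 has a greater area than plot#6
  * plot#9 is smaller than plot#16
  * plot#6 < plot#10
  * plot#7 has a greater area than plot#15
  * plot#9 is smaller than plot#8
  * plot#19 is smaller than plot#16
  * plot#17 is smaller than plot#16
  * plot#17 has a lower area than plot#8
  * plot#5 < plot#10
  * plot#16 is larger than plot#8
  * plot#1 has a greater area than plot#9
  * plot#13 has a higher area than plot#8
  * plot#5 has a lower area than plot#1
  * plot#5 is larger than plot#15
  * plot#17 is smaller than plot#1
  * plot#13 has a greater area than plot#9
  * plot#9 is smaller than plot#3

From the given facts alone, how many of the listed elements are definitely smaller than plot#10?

4

Directly below plot#10: plot#6, plot#5.
One step further: plot#19, plot#15 (4 so far).
No other element is forced below plot#10 by the given relations, so the count is 4.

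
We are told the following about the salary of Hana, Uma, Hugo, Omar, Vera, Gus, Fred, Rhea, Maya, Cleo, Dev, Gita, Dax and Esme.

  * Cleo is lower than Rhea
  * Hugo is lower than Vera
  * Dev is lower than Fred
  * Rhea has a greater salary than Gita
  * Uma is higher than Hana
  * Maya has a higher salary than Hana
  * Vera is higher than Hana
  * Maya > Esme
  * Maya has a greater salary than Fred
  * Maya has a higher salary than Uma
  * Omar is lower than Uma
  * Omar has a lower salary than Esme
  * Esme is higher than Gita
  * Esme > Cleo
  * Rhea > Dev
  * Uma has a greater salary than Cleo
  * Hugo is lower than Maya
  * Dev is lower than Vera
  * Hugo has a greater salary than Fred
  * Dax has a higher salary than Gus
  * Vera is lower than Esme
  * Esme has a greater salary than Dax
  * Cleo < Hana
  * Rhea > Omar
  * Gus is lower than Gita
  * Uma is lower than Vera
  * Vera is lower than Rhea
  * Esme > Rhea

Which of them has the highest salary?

Maya

Gus is not greatest since Gus < Dax; Omar is not greatest since Omar < Esme; Dev is not greatest since Dev < Rhea; Cleo is not greatest since Cleo < Uma; Fred is not greatest since Fred < Hugo; Hugo is not greatest since Hugo < Maya; Hana is not greatest since Hana < Uma; Uma is not greatest since Uma < Vera; Dax is not greatest since Dax < Esme; Gita is not greatest since Gita < Rhea; Vera is not greatest since Vera < Esme; Rhea is not greatest since Rhea < Esme; Esme is not greatest since Esme < Maya.
Only Maya has nothing above it, so Maya is the highest salary.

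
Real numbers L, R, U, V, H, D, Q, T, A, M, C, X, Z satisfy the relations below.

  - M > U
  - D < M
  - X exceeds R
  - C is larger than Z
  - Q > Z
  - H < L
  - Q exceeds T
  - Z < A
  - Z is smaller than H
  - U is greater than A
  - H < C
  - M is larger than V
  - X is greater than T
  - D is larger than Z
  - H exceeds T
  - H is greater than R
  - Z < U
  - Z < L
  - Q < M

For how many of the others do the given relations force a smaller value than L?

The elements the relations force below L are Z, R, T, H — no chain reaches any other.
That is 4.

4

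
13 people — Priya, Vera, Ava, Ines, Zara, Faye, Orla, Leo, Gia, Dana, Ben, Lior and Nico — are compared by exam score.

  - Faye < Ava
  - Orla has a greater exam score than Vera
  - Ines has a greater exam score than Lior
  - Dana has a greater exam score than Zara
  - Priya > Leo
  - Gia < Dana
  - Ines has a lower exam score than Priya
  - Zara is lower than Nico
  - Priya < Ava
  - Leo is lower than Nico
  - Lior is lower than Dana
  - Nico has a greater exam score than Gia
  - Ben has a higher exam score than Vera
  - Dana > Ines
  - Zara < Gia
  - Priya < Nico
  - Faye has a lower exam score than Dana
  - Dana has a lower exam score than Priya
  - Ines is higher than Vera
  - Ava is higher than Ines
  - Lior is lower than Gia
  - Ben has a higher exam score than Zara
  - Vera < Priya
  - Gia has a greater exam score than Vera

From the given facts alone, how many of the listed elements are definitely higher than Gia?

Directly above Gia: Dana, Nico.
One step further: Priya (3 so far).
One step further: Ava (4 so far).
Nothing else is reachable above Gia; 4 in all.

4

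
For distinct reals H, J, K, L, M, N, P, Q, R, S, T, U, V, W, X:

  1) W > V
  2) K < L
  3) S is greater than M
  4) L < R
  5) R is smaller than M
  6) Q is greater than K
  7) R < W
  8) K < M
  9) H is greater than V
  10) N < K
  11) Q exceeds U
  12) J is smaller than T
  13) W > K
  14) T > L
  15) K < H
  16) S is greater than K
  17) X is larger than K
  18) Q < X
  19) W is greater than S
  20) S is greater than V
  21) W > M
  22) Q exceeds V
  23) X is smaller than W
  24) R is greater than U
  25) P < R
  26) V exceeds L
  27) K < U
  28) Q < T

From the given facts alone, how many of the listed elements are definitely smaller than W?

11

From W the given relations immediately reach K, V, R, M, X, S.
From those, N, L, P, U, Q — 11 in total.
Nothing else is reachable below W; 11 in all.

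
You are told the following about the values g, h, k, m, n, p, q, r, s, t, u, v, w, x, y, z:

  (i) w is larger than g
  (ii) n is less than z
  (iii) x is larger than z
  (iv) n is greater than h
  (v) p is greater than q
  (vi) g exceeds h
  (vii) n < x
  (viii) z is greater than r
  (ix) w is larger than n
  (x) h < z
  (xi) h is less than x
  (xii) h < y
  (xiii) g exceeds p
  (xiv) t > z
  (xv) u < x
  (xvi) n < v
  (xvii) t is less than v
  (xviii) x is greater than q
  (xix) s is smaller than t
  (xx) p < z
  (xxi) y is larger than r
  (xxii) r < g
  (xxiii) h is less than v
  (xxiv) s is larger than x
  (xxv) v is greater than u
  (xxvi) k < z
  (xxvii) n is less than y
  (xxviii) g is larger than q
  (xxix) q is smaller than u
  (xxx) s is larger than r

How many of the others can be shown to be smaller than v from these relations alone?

From v the given relations immediately reach h, u, n, t.
From those, q, z, s — 7 in total.
From those, r, p, k, x — 11 in total.
Nothing else is reachable below v; 11 in all.

11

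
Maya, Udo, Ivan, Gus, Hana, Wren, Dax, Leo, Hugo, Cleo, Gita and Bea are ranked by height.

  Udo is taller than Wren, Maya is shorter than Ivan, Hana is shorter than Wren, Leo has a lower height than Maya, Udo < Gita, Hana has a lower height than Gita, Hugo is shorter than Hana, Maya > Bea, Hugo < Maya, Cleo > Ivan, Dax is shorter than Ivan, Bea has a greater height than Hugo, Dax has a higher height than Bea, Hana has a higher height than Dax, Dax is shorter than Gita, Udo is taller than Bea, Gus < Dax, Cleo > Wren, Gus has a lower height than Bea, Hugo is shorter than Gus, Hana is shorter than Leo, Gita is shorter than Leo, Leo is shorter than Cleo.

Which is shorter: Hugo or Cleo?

Hugo < Gus < Bea < Dax < Hana < Wren < Udo < Gita < Leo < Maya < Ivan < Cleo, by transitivity through Gus, Bea, Dax, Hana, Wren, Udo, Gita, Leo, Maya, Ivan.
So Hugo < Cleo; Hugo is the shorter of the two.

Hugo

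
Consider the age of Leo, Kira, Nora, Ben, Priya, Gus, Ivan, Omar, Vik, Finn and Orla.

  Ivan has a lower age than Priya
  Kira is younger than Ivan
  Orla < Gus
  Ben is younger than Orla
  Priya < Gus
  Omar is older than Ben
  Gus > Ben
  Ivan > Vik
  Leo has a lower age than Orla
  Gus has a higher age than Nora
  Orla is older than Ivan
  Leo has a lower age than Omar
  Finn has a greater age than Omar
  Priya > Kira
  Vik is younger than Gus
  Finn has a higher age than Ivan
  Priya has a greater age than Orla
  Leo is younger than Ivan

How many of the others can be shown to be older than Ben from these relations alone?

5

From Ben the given relations immediately reach Omar, Orla, Gus.
From those, Priya, Finn — 5 in total.
Nothing else is reachable above Ben; 5 in all.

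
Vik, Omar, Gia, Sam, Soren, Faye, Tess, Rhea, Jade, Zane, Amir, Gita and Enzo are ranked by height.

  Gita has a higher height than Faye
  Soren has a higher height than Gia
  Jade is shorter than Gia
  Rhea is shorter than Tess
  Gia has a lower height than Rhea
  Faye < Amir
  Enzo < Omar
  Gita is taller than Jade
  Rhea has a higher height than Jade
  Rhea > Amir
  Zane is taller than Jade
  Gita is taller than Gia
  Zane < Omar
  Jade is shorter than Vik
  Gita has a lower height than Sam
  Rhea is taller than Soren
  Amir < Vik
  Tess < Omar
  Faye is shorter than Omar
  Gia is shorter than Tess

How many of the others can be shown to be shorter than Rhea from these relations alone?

From Rhea the given relations immediately reach Jade, Gia, Soren, Amir.
From those, Faye — 5 in total.
No other element is forced below Rhea by the given relations, so the count is 5.

5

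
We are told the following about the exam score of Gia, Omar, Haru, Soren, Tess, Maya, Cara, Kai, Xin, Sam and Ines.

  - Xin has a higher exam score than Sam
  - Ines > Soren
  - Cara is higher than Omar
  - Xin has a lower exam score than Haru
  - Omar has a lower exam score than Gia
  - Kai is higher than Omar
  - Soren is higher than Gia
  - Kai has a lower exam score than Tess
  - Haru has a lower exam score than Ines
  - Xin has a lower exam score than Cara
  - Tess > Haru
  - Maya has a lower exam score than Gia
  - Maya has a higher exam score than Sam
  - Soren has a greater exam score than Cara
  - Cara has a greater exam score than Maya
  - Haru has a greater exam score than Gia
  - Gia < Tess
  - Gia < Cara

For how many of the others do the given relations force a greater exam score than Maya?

The elements the relations force above Maya are Gia, Haru, Cara, Soren, Ines, Tess — no chain reaches any other.
That is 6.

6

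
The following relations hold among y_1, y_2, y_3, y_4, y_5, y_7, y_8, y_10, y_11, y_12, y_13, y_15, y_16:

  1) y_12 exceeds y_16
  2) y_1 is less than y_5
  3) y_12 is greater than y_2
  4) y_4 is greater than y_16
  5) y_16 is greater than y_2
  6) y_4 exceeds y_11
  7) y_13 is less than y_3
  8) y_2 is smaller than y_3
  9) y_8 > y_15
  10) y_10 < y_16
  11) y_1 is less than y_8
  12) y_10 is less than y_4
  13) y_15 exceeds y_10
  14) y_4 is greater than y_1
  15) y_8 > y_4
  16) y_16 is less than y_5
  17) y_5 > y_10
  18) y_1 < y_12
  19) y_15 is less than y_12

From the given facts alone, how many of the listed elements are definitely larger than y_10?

6

From y_10 the given relations immediately reach y_16, y_15, y_4, y_5.
From those, y_8, y_12 — 6 in total.
Nothing else is reachable above y_10; 6 in all.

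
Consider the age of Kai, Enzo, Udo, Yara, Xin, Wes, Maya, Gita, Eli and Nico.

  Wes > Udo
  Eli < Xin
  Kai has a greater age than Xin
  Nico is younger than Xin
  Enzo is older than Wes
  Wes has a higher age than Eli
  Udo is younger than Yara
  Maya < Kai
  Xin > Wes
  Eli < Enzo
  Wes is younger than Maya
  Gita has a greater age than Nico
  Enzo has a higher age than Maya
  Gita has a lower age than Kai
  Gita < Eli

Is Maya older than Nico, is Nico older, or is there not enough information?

Maya

Nico < Gita and Gita < Eli give Nico < Eli.
With Eli < Wes: Nico < Gita < Eli < Wes.
Then Wes < Maya extends the chain to Maya.
So Maya is older.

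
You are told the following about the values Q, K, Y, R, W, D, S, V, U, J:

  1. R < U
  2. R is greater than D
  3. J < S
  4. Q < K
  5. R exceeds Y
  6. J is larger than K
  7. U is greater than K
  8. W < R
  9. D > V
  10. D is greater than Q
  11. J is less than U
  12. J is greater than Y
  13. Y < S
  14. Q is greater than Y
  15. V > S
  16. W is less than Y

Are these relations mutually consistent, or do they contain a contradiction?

consistent

The single ordering W < Y < Q < K < J < S < V < D < R < U satisfies every listed relation, so no contradiction arises.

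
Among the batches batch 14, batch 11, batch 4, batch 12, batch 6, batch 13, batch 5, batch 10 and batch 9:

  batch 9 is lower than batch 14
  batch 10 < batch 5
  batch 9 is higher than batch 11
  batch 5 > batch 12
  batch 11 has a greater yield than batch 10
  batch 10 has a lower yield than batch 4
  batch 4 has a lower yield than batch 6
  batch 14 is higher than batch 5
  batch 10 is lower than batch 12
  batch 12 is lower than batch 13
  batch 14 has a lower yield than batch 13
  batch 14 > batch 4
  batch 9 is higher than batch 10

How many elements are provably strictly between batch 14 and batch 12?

The relations place batch 12 below batch 14. An element lies strictly between them when it is forced above batch 12 and also forced below batch 14.
Above batch 12: {batch 5, batch 13}. Below batch 14: {batch 10, batch 5, batch 4, batch 11, batch 9}.
Intersection: {batch 5} — 1.

1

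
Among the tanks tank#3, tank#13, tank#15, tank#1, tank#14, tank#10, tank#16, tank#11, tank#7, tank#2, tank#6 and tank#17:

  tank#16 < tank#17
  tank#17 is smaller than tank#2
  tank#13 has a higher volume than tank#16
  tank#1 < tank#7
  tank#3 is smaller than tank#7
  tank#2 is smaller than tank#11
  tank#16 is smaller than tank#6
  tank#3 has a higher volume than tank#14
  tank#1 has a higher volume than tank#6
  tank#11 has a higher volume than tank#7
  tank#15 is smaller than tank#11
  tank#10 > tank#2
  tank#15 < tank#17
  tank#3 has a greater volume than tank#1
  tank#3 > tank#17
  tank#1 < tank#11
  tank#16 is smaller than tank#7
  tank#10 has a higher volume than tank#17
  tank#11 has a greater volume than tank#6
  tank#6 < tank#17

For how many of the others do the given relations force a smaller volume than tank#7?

Directly below tank#7: tank#16, tank#1, tank#3.
One step further: tank#14, tank#6, tank#17 (6 so far).
One step further: tank#15 (7 so far).
No other element is forced below tank#7 by the given relations, so the count is 7.

7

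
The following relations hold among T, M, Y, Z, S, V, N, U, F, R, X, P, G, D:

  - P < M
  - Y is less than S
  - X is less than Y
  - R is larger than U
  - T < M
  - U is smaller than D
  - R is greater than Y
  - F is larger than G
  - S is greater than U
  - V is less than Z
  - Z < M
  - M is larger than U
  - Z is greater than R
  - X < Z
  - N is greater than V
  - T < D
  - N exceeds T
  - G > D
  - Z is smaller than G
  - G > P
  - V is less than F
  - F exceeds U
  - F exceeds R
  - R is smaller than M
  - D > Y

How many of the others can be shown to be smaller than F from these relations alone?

From F the given relations immediately reach V, U, R, G.
From those, P, Y, Z, D — 8 in total.
From those, T, X — 10 in total.
Nothing else is reachable below F; 10 in all.

10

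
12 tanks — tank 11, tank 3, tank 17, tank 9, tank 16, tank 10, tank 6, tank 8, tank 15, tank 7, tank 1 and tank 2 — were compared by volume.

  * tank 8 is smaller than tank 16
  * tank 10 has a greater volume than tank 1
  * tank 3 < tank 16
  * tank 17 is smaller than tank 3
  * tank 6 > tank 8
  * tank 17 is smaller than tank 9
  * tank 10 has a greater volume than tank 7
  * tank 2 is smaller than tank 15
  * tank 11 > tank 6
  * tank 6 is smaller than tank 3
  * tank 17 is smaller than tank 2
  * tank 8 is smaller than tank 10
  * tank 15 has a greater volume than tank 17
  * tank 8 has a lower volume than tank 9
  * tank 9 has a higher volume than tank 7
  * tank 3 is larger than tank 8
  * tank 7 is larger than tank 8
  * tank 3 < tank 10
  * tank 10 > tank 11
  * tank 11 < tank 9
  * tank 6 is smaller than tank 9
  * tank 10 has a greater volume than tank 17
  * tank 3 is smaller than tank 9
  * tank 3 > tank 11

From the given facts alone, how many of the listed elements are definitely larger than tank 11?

4

From tank 11 the given relations immediately reach tank 3, tank 9, tank 10.
From those, tank 16 — 4 in total.
Nothing else is reachable above tank 11; 4 in all.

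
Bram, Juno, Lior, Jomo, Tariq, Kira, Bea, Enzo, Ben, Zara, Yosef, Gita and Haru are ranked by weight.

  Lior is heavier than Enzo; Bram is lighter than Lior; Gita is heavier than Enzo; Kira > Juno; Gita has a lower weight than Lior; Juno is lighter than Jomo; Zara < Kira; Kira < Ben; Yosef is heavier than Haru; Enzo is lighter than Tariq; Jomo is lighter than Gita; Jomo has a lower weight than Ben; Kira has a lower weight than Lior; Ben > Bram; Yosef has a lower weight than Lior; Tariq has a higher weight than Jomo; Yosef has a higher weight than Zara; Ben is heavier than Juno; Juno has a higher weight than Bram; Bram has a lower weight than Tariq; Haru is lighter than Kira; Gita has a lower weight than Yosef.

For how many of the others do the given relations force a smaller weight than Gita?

4

From Gita the given relations immediately reach Enzo, Jomo.
From those, Juno — 3 in total.
From those, Bram — 4 in total.
No other element is forced below Gita by the given relations, so the count is 4.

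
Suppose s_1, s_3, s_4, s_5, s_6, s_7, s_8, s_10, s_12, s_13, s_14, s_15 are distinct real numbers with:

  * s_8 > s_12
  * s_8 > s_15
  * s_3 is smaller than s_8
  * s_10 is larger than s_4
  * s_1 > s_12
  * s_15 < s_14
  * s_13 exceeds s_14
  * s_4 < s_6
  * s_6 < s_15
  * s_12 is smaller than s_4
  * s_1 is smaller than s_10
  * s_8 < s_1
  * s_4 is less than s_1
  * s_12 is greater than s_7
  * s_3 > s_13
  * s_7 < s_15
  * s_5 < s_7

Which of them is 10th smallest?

s_8

Chaining the given pairs: s_5 < s_7 < s_12 < s_4 < s_6 < s_15 < s_14 < s_13 < s_3 < s_8 < s_1 < s_10.
Counting 10 from the smallest end gives s_8.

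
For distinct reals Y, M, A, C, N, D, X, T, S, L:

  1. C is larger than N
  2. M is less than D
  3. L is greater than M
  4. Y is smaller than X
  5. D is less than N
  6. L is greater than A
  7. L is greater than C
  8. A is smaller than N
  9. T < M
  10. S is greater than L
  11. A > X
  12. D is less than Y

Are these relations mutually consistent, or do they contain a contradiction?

The single ordering T < M < D < Y < X < A < N < C < L < S satisfies every listed relation, so no contradiction arises.

consistent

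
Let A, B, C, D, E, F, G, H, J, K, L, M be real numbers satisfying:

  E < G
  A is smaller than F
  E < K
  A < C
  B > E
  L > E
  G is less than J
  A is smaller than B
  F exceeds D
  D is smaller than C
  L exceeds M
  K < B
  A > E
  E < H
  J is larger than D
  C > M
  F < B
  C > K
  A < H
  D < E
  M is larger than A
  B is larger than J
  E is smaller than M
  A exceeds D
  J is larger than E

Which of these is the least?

E is not least since D < E; A is not least since D < A; M is not least since E < M; F is not least since A < F; G is not least since E < G; J is not least since E < J; L is not least since M < L; K is not least since E < K; C is not least since K < C; B is not least since A < B; H is not least since A < H.
Only D has nothing below it, so D is the least.

D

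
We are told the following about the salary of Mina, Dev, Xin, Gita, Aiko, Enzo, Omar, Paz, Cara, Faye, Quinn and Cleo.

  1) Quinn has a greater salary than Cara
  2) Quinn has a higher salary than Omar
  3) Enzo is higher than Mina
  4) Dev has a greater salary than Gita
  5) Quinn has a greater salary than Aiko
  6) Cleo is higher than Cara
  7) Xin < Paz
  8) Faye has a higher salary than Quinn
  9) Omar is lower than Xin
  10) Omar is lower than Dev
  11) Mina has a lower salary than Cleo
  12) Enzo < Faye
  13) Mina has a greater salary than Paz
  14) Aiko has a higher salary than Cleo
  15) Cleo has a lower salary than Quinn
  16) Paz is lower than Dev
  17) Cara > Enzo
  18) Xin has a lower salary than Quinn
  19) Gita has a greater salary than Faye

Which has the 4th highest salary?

Piecing the relations together gives one ordering: Omar < Xin < Paz < Mina < Enzo < Cara < Cleo < Aiko < Quinn < Faye < Gita < Dev.
Counting 4 from the largest end gives Quinn.

Quinn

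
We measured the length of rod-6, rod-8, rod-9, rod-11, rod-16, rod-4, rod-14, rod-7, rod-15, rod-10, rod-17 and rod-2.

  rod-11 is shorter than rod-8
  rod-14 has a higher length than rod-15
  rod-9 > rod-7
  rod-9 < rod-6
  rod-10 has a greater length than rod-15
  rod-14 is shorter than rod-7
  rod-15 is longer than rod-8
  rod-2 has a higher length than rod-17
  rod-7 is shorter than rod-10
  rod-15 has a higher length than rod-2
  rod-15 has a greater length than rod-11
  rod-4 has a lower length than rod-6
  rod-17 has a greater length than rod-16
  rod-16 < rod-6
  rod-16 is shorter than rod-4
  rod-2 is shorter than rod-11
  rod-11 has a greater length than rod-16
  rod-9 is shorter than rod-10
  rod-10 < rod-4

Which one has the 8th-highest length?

Piecing the relations together gives one ordering: rod-16 < rod-17 < rod-2 < rod-11 < rod-8 < rod-15 < rod-14 < rod-7 < rod-9 < rod-10 < rod-4 < rod-6.
The 8th largest is rod-8.

rod-8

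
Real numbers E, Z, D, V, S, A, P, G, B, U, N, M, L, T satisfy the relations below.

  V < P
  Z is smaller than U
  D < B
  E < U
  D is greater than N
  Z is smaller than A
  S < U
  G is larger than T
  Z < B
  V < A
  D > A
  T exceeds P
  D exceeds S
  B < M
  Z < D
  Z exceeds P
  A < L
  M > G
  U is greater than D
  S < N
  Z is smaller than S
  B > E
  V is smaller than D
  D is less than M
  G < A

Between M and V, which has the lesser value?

V < P and P < T give V < T.
With T < G: V < P < T < G.
Then G < A extends the chain to A.
With A < D: V < P < T < G < A < D.
With D < B: V < P < T < G < A < D < B.
Then B < M extends the chain to M.
So V < M; V is the smaller of the two.

V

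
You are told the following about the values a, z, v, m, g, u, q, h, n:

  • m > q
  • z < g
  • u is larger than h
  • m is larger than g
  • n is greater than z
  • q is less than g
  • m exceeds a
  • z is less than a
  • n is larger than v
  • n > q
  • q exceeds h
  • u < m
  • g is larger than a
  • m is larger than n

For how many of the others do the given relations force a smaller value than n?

From n the given relations immediately reach z, v, q.
From those, h — 4 in total.
Nothing else is reachable below n; 4 in all.

4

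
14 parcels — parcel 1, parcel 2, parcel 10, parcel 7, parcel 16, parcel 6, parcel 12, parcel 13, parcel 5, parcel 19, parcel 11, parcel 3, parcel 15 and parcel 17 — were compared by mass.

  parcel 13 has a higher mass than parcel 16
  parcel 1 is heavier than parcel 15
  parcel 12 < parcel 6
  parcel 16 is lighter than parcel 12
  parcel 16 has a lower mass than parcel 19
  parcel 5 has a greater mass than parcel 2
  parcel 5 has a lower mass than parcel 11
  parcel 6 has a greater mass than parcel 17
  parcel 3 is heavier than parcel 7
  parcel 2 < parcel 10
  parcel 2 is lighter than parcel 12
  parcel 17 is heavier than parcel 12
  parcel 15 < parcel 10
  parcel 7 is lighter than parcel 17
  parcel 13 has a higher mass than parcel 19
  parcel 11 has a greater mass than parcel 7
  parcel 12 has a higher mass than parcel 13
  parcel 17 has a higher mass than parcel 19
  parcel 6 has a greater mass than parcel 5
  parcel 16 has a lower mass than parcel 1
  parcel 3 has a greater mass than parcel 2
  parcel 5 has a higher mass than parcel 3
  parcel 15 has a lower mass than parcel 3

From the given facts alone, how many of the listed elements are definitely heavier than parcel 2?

7

From parcel 2 the given relations immediately reach parcel 3, parcel 10, parcel 5, parcel 12.
From those, parcel 17, parcel 11, parcel 6 — 7 in total.
Nothing else is reachable above parcel 2; 7 in all.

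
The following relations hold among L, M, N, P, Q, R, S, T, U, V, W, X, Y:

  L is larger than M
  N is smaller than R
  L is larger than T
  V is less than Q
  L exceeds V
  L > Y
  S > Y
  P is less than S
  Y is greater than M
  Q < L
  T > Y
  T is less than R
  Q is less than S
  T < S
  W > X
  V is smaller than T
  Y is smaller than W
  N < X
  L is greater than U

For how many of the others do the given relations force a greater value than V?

5

From V the given relations immediately reach Q, T, L.
From those, S, R — 5 in total.
No other element is forced above V by the given relations, so the count is 5.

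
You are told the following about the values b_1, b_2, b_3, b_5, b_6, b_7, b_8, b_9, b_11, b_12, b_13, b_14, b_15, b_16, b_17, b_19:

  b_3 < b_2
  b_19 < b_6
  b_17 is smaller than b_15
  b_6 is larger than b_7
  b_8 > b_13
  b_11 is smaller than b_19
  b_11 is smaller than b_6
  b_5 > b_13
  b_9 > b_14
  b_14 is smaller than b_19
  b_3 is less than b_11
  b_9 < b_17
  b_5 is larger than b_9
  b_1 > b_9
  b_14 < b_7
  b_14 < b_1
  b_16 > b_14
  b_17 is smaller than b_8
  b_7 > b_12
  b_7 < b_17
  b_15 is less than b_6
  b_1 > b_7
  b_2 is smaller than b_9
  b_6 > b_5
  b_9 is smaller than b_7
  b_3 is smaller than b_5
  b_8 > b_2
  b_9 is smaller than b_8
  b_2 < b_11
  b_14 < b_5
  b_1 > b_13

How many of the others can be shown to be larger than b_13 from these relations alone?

4

Directly above b_13: b_5, b_1, b_8.
One step further: b_6 (4 so far).
Nothing else is reachable above b_13; 4 in all.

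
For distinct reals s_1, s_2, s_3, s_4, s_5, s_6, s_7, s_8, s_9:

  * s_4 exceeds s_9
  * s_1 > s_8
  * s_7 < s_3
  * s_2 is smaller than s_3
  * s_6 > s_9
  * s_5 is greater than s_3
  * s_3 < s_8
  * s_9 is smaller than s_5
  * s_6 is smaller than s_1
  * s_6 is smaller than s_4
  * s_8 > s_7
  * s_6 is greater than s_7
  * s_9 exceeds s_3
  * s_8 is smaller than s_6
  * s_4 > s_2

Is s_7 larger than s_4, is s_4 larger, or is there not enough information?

The relevant relations are s_7 < s_3; s_3 < s_9; s_9 < s_6; s_6 < s_4.
Chaining these gives s_7 < s_3 < s_9 < s_6 < s_4.
So s_4 is larger.

s_4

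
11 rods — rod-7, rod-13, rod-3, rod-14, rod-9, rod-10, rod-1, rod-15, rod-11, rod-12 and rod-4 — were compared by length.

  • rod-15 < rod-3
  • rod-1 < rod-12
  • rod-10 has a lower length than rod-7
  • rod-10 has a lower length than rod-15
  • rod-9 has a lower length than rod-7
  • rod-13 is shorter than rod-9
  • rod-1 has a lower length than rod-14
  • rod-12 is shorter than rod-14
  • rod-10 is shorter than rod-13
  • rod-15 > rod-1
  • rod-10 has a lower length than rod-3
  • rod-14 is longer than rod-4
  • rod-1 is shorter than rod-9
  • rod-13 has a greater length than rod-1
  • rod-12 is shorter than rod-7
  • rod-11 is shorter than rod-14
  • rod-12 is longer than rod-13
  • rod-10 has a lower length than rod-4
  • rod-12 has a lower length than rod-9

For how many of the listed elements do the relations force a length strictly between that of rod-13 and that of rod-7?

Chaining upward from rod-13 reaches: rod-12, rod-9, rod-14.
Chaining downward from rod-7 reaches: rod-10, rod-1, rod-12, rod-9.
Strictly between rod-13 and rod-7 are those in both lists: rod-12, rod-9 — 2 elements.

2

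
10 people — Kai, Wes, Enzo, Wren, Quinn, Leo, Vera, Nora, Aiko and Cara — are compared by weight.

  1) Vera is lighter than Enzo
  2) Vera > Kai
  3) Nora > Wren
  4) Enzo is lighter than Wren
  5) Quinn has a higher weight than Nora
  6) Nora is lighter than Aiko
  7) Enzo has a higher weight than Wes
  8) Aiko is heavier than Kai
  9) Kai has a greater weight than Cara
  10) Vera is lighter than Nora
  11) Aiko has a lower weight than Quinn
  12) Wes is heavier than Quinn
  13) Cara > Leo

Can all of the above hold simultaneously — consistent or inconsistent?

inconsistent

Chaining the given relations yields Nora < Aiko < Quinn < Wes < Enzo < Wren, so Nora < Wren. But one relation states Wren < Nora. These cannot both hold.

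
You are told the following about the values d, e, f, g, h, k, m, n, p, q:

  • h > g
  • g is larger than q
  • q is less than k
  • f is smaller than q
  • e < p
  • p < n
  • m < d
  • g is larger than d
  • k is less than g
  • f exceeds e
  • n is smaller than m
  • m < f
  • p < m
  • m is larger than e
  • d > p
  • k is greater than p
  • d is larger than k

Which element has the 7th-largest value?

Piecing the relations together gives one ordering: e < p < n < m < f < q < k < d < g < h.
The 7th largest is m.

m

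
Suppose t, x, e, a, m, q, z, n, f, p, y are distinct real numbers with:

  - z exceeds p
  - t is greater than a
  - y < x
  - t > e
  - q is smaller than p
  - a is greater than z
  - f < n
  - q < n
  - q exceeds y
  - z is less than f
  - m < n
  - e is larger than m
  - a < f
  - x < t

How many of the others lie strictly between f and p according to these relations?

2

Chaining upward from p reaches: z, a, n, t.
Chaining downward from f reaches: y, q, z, a.
Strictly between p and f are those in both lists: z, a — 2 elements.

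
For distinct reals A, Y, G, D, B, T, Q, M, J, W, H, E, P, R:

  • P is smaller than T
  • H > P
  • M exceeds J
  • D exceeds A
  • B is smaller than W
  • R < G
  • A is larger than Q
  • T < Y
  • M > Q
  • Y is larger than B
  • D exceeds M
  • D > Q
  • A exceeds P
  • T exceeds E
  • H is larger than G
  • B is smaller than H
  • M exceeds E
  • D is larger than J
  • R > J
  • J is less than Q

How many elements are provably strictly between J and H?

Chaining upward from J reaches: R, Q, G, M, A, D.
Chaining downward from H reaches: B, P, R, G.
Strictly between J and H are those in both lists: R, G — 2 elements.

2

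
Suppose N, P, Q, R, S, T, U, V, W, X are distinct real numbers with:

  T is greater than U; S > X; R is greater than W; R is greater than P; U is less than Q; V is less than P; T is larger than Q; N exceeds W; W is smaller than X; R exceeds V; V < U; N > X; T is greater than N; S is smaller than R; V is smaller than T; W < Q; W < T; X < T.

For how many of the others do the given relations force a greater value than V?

Directly above V: U, P, R, T.
One step further: Q (5 so far).
No other element is forced above V by the given relations, so the count is 5.

5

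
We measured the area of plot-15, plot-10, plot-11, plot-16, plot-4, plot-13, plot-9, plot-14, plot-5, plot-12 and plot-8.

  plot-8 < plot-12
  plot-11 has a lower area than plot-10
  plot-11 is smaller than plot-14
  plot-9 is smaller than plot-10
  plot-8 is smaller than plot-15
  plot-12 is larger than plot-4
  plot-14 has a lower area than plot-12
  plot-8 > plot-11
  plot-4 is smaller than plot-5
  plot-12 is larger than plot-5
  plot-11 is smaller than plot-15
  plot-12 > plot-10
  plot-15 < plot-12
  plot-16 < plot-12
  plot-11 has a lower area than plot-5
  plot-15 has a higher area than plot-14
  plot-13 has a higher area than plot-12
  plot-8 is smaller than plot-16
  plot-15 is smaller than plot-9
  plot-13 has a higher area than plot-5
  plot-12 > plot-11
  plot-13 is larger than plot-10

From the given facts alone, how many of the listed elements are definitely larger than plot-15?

4

From plot-15 the given relations immediately reach plot-9, plot-12.
From those, plot-10, plot-13 — 4 in total.
No other element is forced above plot-15 by the given relations, so the count is 4.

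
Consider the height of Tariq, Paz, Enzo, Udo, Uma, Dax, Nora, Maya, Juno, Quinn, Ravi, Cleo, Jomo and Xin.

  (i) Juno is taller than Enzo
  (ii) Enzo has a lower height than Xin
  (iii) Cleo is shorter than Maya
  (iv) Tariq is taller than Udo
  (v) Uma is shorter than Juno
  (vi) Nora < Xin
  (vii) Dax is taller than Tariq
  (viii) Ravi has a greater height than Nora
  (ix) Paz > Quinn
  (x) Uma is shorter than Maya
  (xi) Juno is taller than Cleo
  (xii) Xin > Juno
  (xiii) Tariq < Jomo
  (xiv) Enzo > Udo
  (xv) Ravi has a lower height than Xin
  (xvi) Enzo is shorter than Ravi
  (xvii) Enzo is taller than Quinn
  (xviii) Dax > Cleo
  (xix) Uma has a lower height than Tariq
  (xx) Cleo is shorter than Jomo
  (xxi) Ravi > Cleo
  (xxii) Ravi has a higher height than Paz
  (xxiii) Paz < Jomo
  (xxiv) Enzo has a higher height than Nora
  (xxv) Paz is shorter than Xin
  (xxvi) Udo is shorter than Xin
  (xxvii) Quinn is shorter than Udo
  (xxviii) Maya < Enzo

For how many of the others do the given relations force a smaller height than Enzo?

6

From Enzo the given relations immediately reach Quinn, Udo, Maya, Nora.
From those, Uma, Cleo — 6 in total.
No other element is forced below Enzo by the given relations, so the count is 6.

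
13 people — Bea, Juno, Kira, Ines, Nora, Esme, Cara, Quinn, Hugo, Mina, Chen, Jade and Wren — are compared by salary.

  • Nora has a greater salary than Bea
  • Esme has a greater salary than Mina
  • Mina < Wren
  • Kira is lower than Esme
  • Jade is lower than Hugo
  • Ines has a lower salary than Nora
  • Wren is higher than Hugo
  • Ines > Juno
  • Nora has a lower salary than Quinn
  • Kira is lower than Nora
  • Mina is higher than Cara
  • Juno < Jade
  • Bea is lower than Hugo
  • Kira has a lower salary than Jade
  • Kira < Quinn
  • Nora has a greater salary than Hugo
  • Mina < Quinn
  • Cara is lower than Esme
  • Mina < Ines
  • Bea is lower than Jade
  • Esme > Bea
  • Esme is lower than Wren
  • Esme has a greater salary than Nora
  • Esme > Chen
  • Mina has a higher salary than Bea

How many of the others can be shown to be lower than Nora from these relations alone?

8

Directly below Nora: Bea, Kira, Ines, Hugo.
One step further: Juno, Jade, Mina (7 so far).
One step further: Cara (8 so far).
No other element is forced below Nora by the given relations, so the count is 8.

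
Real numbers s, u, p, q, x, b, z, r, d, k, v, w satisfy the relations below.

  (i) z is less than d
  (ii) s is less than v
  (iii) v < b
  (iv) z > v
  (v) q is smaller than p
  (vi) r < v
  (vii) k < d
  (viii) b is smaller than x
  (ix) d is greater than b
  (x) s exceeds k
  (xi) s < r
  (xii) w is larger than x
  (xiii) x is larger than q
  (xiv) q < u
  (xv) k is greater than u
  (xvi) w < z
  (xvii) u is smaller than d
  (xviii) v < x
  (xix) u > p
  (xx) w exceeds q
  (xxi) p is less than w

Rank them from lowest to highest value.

Each adjacent pair is fixed by a given relation: q < p; p < u; u < k; k < s; s < r; r < v; v < b; b < x; x < w; w < z; z < d. Chaining them end to end gives the full order.

q < p < u < k < s < r < v < b < x < w < z < d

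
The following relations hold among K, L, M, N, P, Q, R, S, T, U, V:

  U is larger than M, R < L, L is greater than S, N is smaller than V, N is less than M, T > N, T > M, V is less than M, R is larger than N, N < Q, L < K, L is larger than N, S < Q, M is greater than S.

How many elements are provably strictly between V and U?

1

The relations place V below U. An element lies strictly between them when it is forced above V and also forced below U.
Above V: {M, T}. Below U: {S, N, M}.
Intersection: {M} — 1.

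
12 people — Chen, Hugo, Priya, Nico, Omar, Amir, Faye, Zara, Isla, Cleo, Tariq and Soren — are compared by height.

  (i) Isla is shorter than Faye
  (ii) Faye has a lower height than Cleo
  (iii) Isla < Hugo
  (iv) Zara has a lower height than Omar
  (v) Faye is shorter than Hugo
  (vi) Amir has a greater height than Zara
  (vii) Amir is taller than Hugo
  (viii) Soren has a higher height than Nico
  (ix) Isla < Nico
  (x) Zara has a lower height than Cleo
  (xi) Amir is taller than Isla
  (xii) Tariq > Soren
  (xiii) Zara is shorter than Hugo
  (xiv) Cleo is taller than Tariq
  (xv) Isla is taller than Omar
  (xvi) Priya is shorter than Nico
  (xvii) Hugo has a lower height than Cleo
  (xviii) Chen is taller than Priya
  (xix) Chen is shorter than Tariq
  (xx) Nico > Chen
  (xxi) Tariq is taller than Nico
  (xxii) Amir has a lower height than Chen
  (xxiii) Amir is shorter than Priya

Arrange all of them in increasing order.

Zara < Omar < Isla < Faye < Hugo < Amir < Priya < Chen < Nico < Soren < Tariq < Cleo

Each adjacent pair is fixed by a given relation: Zara < Omar; Omar < Isla; Isla < Faye; Faye < Hugo; Hugo < Amir; Amir < Priya; Priya < Chen; Chen < Nico; Nico < Soren; Soren < Tariq; Tariq < Cleo. Chaining them end to end gives the full order.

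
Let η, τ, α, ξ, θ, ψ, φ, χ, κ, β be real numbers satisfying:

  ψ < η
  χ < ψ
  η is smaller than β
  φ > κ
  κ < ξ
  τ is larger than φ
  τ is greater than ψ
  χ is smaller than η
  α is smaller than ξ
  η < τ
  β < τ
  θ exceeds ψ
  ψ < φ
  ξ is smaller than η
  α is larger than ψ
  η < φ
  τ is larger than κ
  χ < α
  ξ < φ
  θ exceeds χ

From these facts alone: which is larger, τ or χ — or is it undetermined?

τ

χ < ψ and ψ < α give χ < α.
With α < ξ: χ < ψ < α < ξ.
With ξ < η: χ < ψ < α < ξ < η.
With η < β: χ < ψ < α < ξ < η < β.
Then β < τ extends the chain to τ.
So τ is larger.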